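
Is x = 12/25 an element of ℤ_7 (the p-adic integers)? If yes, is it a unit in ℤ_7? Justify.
x ∈ ℤ_7^× (unit); v_7(x) = 0

ℤ_7 = {x ∈ ℚ_7 : v_7(x) ≥ 0} and ℤ_7^× = {x ∈ ℤ_7 : v_7(x) = 0}. Here v_7(12/25) = v_7(num) − v_7(den) = 0; compare against these criteria.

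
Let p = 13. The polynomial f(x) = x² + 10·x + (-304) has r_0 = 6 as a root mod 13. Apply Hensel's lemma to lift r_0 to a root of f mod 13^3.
r_2 = 292 (mod 2197)

Hensel: r_{i+1} = r_i − f(r_i)·(f′(r_i))^{-1} mod 13^{i+2}, f′(x) = 2x + 10. Iterate:
  r_0 = 6 (mod 13)
  r_1 = 123 (mod 169)
  r_2 = 292 (mod 2197)
Final: r = 292 satisfies f(r) ≡ 0 mod 13^3.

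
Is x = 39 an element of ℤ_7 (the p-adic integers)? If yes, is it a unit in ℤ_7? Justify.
x ∈ ℤ_7^× (unit); v_7(x) = 0

ℤ_7 = {x ∈ ℚ_7 : v_7(x) ≥ 0} and ℤ_7^× = {x ∈ ℤ_7 : v_7(x) = 0}. Here v_7(39) = v_7(num) − v_7(den) = 0; compare against these criteria.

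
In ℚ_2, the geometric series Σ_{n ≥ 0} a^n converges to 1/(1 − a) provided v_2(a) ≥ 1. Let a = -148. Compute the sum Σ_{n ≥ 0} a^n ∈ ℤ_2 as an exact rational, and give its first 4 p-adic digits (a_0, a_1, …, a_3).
Σ a^n = 1/(1 − a) = 1/149;  first 4 digits = (1, 0, 1, 1)

v_2(a) = 2 ≥ 1, so the series converges in ℤ_2 to 1/(1 − a) = 1/(1 − (-148)) = 1/149. Expand this rational in ℤ_2: compute digits iteratively via d_i = x_i mod 2, x_{i+1} = (x_i − d_i)/2. The first 4 digits are (1, 0, 1, 1).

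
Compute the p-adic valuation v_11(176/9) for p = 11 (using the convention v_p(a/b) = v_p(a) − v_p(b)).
v_11(176/9) = 1

Factor powers of 11 from the numerator and denominator of the reduced fraction: 176 = 11^1 · 16 and 9 = 11^0 · 9. Apply v_p(a/b) = v_p(a) − v_p(b): v_11(176/9) = 1 − 0 = 1.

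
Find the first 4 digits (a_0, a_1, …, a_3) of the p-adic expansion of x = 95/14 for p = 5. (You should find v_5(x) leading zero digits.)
(a_0, …, a_3) = (0, 1, 4, 1)

v_5(95/14) = 1, so a_0 = ... = a_0 = 0. Factor out: x = 5^1 · u with u = 19/14 a unit in ℤ_5. Expand u iteratively via a_{v+i} = u_i mod 5, u_{i+1} = (u_i − a_{v+i})/5:
  u_0 = 19/14;  a_1 = 1;  u_1 = (u_0 − 1)/5 = 1/14
  u_1 = 1/14;  a_2 = 4;  u_2 = (u_1 − 4)/5 = -11/14
  u_2 = -11/14;  a_3 = 1;  u_3 = (u_2 − 1)/5 = -5/14
Digits: (0, 1, 4, 1).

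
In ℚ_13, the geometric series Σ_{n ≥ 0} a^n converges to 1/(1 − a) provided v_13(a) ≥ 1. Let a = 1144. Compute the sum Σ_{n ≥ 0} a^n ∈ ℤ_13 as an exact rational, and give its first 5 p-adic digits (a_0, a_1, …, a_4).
Σ a^n = 1/(1 − a) = -1/1143;  first 5 digits = (1, 10, 2, 10, 1)

v_13(a) = 1 ≥ 1, so the series converges in ℤ_13 to 1/(1 − a) = 1/(1 − 1144) = -1/1143. Expand this rational in ℤ_13: compute digits iteratively via d_i = x_i mod 13, x_{i+1} = (x_i − d_i)/13. The first 5 digits are (1, 10, 2, 10, 1).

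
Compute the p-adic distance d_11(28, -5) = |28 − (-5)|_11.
d_11(28, -5) = 1/11

Step 1 — x − y = 28 − (-5) = 33. Step 2 — v_11(33) = 1 (factor: 33 = (11^1 · 3); the sign does not affect v_p). Step 3 — |x − y|_11 = 11^{-1} = 1/11.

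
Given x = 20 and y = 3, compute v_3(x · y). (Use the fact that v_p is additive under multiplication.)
v_3(60) = 1

v_p(x) = 0 (factor: 20 = 3^0 · 20); v_p(y) = 1 (factor: 3 = 3^1 · 1). Additivity: v_p(xy) = v_p(x) + v_p(y) = 0 + 1 = 1. (Direct check: xy = 60 = 3^1 · (20).)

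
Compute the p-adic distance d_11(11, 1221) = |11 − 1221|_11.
d_11(11, 1221) = 1/121

Step 1 — x − y = 11 − 1221 = -1210. Step 2 — v_11(-1210) = 2 (factor: -1210 = −(11^2 · 10); the sign does not affect v_p). Step 3 — |x − y|_11 = 11^{-2} = 1/121.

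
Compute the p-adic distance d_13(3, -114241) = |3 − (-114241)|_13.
d_13(3, -114241) = 1/28561

Step 1 — x − y = 3 − (-114241) = 114244. Step 2 — v_13(114244) = 4 (factor: 114244 = (13^4 · 4); the sign does not affect v_p). Step 3 — |x − y|_13 = 13^{-4} = 1/28561.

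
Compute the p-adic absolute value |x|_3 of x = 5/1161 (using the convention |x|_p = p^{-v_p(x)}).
|5/1161|_3 = 27

Step 1 — compute v_3(x) by factoring powers of 3 out of the numerator and denominator: v_3(5/1161) = -3. Step 2 — apply |x|_p = p^{-v_p(x)} = 3^{3} = 27.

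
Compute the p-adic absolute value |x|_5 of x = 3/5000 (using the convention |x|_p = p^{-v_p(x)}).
|3/5000|_5 = 625

Step 1 — compute v_5(x) by factoring powers of 5 out of the numerator and denominator: v_5(3/5000) = -4. Step 2 — apply |x|_p = p^{-v_p(x)} = 5^{4} = 625.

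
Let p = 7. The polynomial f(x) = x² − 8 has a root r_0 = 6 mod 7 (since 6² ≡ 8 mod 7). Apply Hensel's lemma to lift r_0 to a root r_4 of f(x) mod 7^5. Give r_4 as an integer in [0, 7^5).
r_4 = 9134 (mod 16807)

Hensel's recurrence: r_{i+1} = r_i − f(r_i)·(f′(r_i))^{-1} mod 7^{i+2}, with f′(x) = 2x. Iterate:
  r_0 = 6 (mod 7)
  r_1 = 20 (mod 49)
  r_2 = 216 (mod 343)
  r_3 = 1931 (mod 2401)
  r_4 = 9134 (mod 16807)
Final: r_4 = 9134, and one checks f(r_4) ≡ 0 mod 7^5.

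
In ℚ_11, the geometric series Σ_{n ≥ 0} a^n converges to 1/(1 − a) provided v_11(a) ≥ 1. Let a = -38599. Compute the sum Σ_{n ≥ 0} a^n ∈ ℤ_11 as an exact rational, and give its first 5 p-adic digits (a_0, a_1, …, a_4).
Σ a^n = 1/(1 − a) = 1/38600;  first 5 digits = (1, 0, 0, 4, 8)

v_11(a) = 3 ≥ 1, so the series converges in ℤ_11 to 1/(1 − a) = 1/(1 − (-38599)) = 1/38600. Expand this rational in ℤ_11: compute digits iteratively via d_i = x_i mod 11, x_{i+1} = (x_i − d_i)/11. The first 5 digits are (1, 0, 0, 4, 8).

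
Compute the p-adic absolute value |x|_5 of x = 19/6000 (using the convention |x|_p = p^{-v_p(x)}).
|19/6000|_5 = 125

Step 1 — compute v_5(x) by factoring powers of 5 out of the numerator and denominator: v_5(19/6000) = -3. Step 2 — apply |x|_p = p^{-v_p(x)} = 5^{3} = 125.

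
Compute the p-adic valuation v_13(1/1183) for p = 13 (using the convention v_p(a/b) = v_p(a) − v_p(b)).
v_13(1/1183) = -2

Factor powers of 13 from the numerator and denominator of the reduced fraction: 1 = 13^0 · 1 and 1183 = 13^2 · 7. Apply v_p(a/b) = v_p(a) − v_p(b): v_13(1/1183) = 0 − 2 = -2.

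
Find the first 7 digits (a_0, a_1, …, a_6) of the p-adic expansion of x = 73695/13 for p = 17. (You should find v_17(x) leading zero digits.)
(a_0, …, a_6) = (0, 0, 0, 9, 10, 2, 9)

v_17(73695/13) = 3, so a_0 = ... = a_2 = 0. Factor out: x = 17^3 · u with u = 15/13 a unit in ℤ_17. Expand u iteratively via a_{v+i} = u_i mod 17, u_{i+1} = (u_i − a_{v+i})/17:
  u_0 = 15/13;  a_3 = 9;  u_1 = (u_0 − 9)/17 = -6/13
  u_1 = -6/13;  a_4 = 10;  u_2 = (u_1 − 10)/17 = -8/13
  u_2 = -8/13;  a_5 = 2;  u_3 = (u_2 − 2)/17 = -2/13
  u_3 = -2/13;  a_6 = 9;  u_4 = (u_3 − 9)/17 = -7/13
Digits: (0, 0, 0, 9, 10, 2, 9).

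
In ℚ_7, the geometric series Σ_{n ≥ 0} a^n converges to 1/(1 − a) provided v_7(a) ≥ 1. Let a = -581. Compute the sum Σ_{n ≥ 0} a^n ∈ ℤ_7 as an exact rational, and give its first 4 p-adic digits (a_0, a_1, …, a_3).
Σ a^n = 1/(1 − a) = 1/582;  first 4 digits = (1, 1, 3, 3)

v_7(a) = 1 ≥ 1, so the series converges in ℤ_7 to 1/(1 − a) = 1/(1 − (-581)) = 1/582. Expand this rational in ℤ_7: compute digits iteratively via d_i = x_i mod 7, x_{i+1} = (x_i − d_i)/7. The first 4 digits are (1, 1, 3, 3).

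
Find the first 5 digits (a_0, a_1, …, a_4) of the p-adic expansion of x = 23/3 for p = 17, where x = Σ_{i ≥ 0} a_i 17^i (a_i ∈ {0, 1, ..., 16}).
(a_0, …, a_4) = (2, 6, 11, 5, 11)

v_17(23/3) = 0 (numerator and denominator both coprime to 17), so x ∈ ℤ_17^×. Compute digits iteratively via a_i = x_i mod 17, x_{i+1} = (x_i − a_i)/17, with x_0 = x:
  x_0 = 23/3;  a_0 = 2;  x_1 = (x_0 − 2)/17 = 1/3
  x_1 = 1/3;  a_1 = 6;  x_2 = (x_1 − 6)/17 = -1/3
  x_2 = -1/3;  a_2 = 11;  x_3 = (x_2 − 11)/17 = -2/3
  x_3 = -2/3;  a_3 = 5;  x_4 = (x_3 − 5)/17 = -1/3
  x_4 = -1/3;  a_4 = 11;  x_5 = (x_4 − 11)/17 = -2/3
Digits: (2, 6, 11, 5, 11).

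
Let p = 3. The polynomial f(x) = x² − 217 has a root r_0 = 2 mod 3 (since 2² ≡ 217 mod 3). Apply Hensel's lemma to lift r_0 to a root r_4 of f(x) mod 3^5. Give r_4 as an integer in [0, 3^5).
r_4 = 134 (mod 243)

Hensel's recurrence: r_{i+1} = r_i − f(r_i)·(f′(r_i))^{-1} mod 3^{i+2}, with f′(x) = 2x. Iterate:
  r_0 = 2 (mod 3)
  r_1 = 8 (mod 9)
  r_2 = 26 (mod 27)
  r_3 = 53 (mod 81)
  r_4 = 134 (mod 243)
Final: r_4 = 134, and one checks f(r_4) ≡ 0 mod 3^5.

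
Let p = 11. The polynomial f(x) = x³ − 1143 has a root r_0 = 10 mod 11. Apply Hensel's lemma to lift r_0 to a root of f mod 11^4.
r_3 = 9294 (mod 14641)

Hensel: r_{i+1} = r_i − f(r_i)/f′(r_i) mod 11^{i+2}, where f′(x) = 3x². Iterate:
  r_0 = 10 (mod 11)
  r_1 = 98 (mod 121)
  r_2 = 1308 (mod 1331)
  r_3 = 9294 (mod 14641)
Final: r = 9294 with f(r) ≡ 0 mod 11^4.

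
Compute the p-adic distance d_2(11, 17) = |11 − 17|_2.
d_2(11, 17) = 1/2

Step 1 — x − y = 11 − 17 = -6. Step 2 — v_2(-6) = 1 (factor: -6 = −(2^1 · 3); the sign does not affect v_p). Step 3 — |x − y|_2 = 2^{-1} = 1/2.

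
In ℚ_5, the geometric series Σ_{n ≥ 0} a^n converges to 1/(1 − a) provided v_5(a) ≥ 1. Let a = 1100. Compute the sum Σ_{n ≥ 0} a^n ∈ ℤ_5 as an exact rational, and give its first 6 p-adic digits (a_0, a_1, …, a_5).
Σ a^n = 1/(1 − a) = -1/1099;  first 6 digits = (1, 0, 4, 3, 2, 2)

v_5(a) = 2 ≥ 1, so the series converges in ℤ_5 to 1/(1 − a) = 1/(1 − 1100) = -1/1099. Expand this rational in ℤ_5: compute digits iteratively via d_i = x_i mod 5, x_{i+1} = (x_i − d_i)/5. The first 6 digits are (1, 0, 4, 3, 2, 2).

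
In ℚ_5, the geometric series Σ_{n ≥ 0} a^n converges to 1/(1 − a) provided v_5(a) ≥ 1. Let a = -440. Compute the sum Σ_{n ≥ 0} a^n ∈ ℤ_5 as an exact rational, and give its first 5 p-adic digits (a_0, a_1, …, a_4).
Σ a^n = 1/(1 − a) = 1/441;  first 5 digits = (1, 2, 1, 3, 0)

v_5(a) = 1 ≥ 1, so the series converges in ℤ_5 to 1/(1 − a) = 1/(1 − (-440)) = 1/441. Expand this rational in ℤ_5: compute digits iteratively via d_i = x_i mod 5, x_{i+1} = (x_i − d_i)/5. The first 5 digits are (1, 2, 1, 3, 0).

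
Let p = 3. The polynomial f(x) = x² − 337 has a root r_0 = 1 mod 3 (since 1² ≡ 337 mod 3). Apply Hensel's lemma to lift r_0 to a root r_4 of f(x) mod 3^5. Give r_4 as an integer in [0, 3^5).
r_4 = 178 (mod 243)

Hensel's recurrence: r_{i+1} = r_i − f(r_i)·(f′(r_i))^{-1} mod 3^{i+2}, with f′(x) = 2x. Iterate:
  r_0 = 1 (mod 3)
  r_1 = 7 (mod 9)
  r_2 = 16 (mod 27)
  r_3 = 16 (mod 81)
  r_4 = 178 (mod 243)
Final: r_4 = 178, and one checks f(r_4) ≡ 0 mod 3^5.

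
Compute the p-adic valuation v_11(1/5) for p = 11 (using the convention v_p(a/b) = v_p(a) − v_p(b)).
v_11(1/5) = 0

Factor powers of 11 from the numerator and denominator of the reduced fraction: 1 = 11^0 · 1 and 5 = 11^0 · 5. Apply v_p(a/b) = v_p(a) − v_p(b): v_11(1/5) = 0 − 0 = 0.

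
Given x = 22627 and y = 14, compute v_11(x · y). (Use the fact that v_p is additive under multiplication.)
v_11(316778) = 3

v_p(x) = 3 (factor: 22627 = 11^3 · 17); v_p(y) = 0 (factor: 14 = 11^0 · 14). Additivity: v_p(xy) = v_p(x) + v_p(y) = 3 + 0 = 3. (Direct check: xy = 316778 = 11^3 · (238).)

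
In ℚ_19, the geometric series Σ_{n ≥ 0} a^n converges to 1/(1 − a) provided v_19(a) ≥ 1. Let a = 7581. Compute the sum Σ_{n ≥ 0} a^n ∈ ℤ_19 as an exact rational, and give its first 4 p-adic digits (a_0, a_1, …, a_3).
Σ a^n = 1/(1 − a) = -1/7580;  first 4 digits = (1, 0, 2, 1)

v_19(a) = 2 ≥ 1, so the series converges in ℤ_19 to 1/(1 − a) = 1/(1 − 7581) = -1/7580. Expand this rational in ℤ_19: compute digits iteratively via d_i = x_i mod 19, x_{i+1} = (x_i − d_i)/19. The first 4 digits are (1, 0, 2, 1).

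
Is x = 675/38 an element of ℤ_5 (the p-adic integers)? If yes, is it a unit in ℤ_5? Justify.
x ∈ ℤ_5 but not a unit; v_5(x) = 2 > 0

ℤ_5 = {x ∈ ℚ_5 : v_5(x) ≥ 0} and ℤ_5^× = {x ∈ ℤ_5 : v_5(x) = 0}. Here v_5(675/38) = v_5(num) − v_5(den) = 2; compare against these criteria.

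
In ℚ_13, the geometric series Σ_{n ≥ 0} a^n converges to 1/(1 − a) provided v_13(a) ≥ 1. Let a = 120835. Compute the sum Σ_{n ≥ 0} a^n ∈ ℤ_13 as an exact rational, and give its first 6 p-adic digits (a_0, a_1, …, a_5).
Σ a^n = 1/(1 − a) = -1/120834;  first 6 digits = (1, 0, 0, 3, 4, 0)

v_13(a) = 3 ≥ 1, so the series converges in ℤ_13 to 1/(1 − a) = 1/(1 − 120835) = -1/120834. Expand this rational in ℤ_13: compute digits iteratively via d_i = x_i mod 13, x_{i+1} = (x_i − d_i)/13. The first 6 digits are (1, 0, 0, 3, 4, 0).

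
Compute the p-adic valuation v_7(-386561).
v_7(-386561) = 5

v_7(n) is the largest exponent k such that 7^k divides n. Factor out: -386561 = -7^5 · 23. (Sign doesn't affect v_p.) So v_7(-386561) = 5.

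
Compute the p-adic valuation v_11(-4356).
v_11(-4356) = 2

v_11(n) is the largest exponent k such that 11^k divides n. Factor out: -4356 = -11^2 · 36. (Sign doesn't affect v_p.) So v_11(-4356) = 2.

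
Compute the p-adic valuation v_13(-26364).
v_13(-26364) = 3

v_13(n) is the largest exponent k such that 13^k divides n. Factor out: -26364 = -13^3 · 12. (Sign doesn't affect v_p.) So v_13(-26364) = 3.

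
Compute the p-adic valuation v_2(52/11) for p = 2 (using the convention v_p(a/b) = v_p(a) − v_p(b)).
v_2(52/11) = 2

Factor powers of 2 from the numerator and denominator of the reduced fraction: 52 = 2^2 · 13 and 11 = 2^0 · 11. Apply v_p(a/b) = v_p(a) − v_p(b): v_2(52/11) = 2 − 0 = 2.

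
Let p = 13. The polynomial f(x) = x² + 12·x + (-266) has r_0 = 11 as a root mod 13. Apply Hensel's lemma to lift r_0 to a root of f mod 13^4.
r_3 = 18497 (mod 28561)

Hensel: r_{i+1} = r_i − f(r_i)·(f′(r_i))^{-1} mod 13^{i+2}, f′(x) = 2x + 12. Iterate:
  r_0 = 11 (mod 13)
  r_1 = 76 (mod 169)
  r_2 = 921 (mod 2197)
  r_3 = 18497 (mod 28561)
Final: r = 18497 satisfies f(r) ≡ 0 mod 13^4.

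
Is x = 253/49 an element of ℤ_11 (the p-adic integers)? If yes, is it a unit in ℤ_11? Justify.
x ∈ ℤ_11 but not a unit; v_11(x) = 1 > 0

ℤ_11 = {x ∈ ℚ_11 : v_11(x) ≥ 0} and ℤ_11^× = {x ∈ ℤ_11 : v_11(x) = 0}. Here v_11(253/49) = v_11(num) − v_11(den) = 1; compare against these criteria.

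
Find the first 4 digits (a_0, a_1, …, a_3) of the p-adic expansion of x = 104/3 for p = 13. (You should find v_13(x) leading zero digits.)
(a_0, …, a_3) = (0, 7, 4, 4)

v_13(104/3) = 1, so a_0 = ... = a_0 = 0. Factor out: x = 13^1 · u with u = 8/3 a unit in ℤ_13. Expand u iteratively via a_{v+i} = u_i mod 13, u_{i+1} = (u_i − a_{v+i})/13:
  u_0 = 8/3;  a_1 = 7;  u_1 = (u_0 − 7)/13 = -1/3
  u_1 = -1/3;  a_2 = 4;  u_2 = (u_1 − 4)/13 = -1/3
  u_2 = -1/3;  a_3 = 4;  u_3 = (u_2 − 4)/13 = -1/3
Digits: (0, 7, 4, 4).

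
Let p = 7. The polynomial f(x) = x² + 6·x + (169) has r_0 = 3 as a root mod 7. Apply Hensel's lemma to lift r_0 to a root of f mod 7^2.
r_1 = 3 (mod 49)

Hensel: r_{i+1} = r_i − f(r_i)·(f′(r_i))^{-1} mod 7^{i+2}, f′(x) = 2x + 6. Iterate:
  r_0 = 3 (mod 7)
  r_1 = 3 (mod 49)
Final: r = 3 satisfies f(r) ≡ 0 mod 7^2.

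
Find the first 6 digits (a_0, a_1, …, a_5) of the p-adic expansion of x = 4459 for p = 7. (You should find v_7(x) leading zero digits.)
(a_0, …, a_5) = (0, 0, 0, 6, 1, 0)

v_7(4459) = 3, so a_0 = ... = a_2 = 0. Factor out: x = 7^3 · u with u = 13 a unit in ℤ_7. Expand u iteratively via a_{v+i} = u_i mod 7, u_{i+1} = (u_i − a_{v+i})/7:
  u_0 = 13;  a_3 = 6;  u_1 = (u_0 − 6)/7 = 1
  u_1 = 1;  a_4 = 1;  u_2 = (u_1 − 1)/7 = 0
  u_2 = 0;  a_5 = 0;  u_3 = (u_2 − 0)/7 = 0
Digits: (0, 0, 0, 6, 1, 0).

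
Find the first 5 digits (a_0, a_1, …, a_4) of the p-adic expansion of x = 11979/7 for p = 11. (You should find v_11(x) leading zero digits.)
(a_0, …, a_4) = (0, 0, 0, 6, 9)

v_11(11979/7) = 3, so a_0 = ... = a_2 = 0. Factor out: x = 11^3 · u with u = 9/7 a unit in ℤ_11. Expand u iteratively via a_{v+i} = u_i mod 11, u_{i+1} = (u_i − a_{v+i})/11:
  u_0 = 9/7;  a_3 = 6;  u_1 = (u_0 − 6)/11 = -3/7
  u_1 = -3/7;  a_4 = 9;  u_2 = (u_1 − 9)/11 = -6/7
Digits: (0, 0, 0, 6, 9).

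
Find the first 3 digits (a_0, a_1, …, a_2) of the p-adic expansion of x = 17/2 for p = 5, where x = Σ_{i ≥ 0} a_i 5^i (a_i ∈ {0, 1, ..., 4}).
(a_0, …, a_2) = (1, 4, 2)

v_5(17/2) = 0 (numerator and denominator both coprime to 5), so x ∈ ℤ_5^×. Compute digits iteratively via a_i = x_i mod 5, x_{i+1} = (x_i − a_i)/5, with x_0 = x:
  x_0 = 17/2;  a_0 = 1;  x_1 = (x_0 − 1)/5 = 3/2
  x_1 = 3/2;  a_1 = 4;  x_2 = (x_1 − 4)/5 = -1/2
  x_2 = -1/2;  a_2 = 2;  x_3 = (x_2 − 2)/5 = -1/2
Digits: (1, 4, 2).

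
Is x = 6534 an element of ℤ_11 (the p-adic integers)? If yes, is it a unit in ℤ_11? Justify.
x ∈ ℤ_11 but not a unit; v_11(x) = 2 > 0

ℤ_11 = {x ∈ ℚ_11 : v_11(x) ≥ 0} and ℤ_11^× = {x ∈ ℤ_11 : v_11(x) = 0}. Here v_11(6534) = v_11(num) − v_11(den) = 2; compare against these criteria.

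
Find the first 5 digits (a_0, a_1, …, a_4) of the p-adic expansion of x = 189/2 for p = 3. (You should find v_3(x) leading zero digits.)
(a_0, …, a_4) = (0, 0, 0, 2, 2)

v_3(189/2) = 3, so a_0 = ... = a_2 = 0. Factor out: x = 3^3 · u with u = 7/2 a unit in ℤ_3. Expand u iteratively via a_{v+i} = u_i mod 3, u_{i+1} = (u_i − a_{v+i})/3:
  u_0 = 7/2;  a_3 = 2;  u_1 = (u_0 − 2)/3 = 1/2
  u_1 = 1/2;  a_4 = 2;  u_2 = (u_1 − 2)/3 = -1/2
Digits: (0, 0, 0, 2, 2).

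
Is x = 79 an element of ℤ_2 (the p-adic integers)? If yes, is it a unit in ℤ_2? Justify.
x ∈ ℤ_2^× (unit); v_2(x) = 0

ℤ_2 = {x ∈ ℚ_2 : v_2(x) ≥ 0} and ℤ_2^× = {x ∈ ℤ_2 : v_2(x) = 0}. Here v_2(79) = v_2(num) − v_2(den) = 0; compare against these criteria.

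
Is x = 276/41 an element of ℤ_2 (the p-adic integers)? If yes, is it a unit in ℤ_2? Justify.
x ∈ ℤ_2 but not a unit; v_2(x) = 2 > 0

ℤ_2 = {x ∈ ℚ_2 : v_2(x) ≥ 0} and ℤ_2^× = {x ∈ ℤ_2 : v_2(x) = 0}. Here v_2(276/41) = v_2(num) − v_2(den) = 2; compare against these criteria.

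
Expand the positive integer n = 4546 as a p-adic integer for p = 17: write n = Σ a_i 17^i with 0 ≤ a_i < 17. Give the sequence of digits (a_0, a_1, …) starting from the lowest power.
(a_0, a_1, …) = (7, 12, 15)

Repeated division by 17 gives the digits low-to-high: 4546 = 7 + 12·17^1 + 15·17^2. Digit sequence: (7, 12, 15).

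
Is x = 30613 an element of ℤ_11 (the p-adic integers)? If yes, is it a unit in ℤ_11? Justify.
x ∈ ℤ_11 but not a unit; v_11(x) = 3 > 0

ℤ_11 = {x ∈ ℚ_11 : v_11(x) ≥ 0} and ℤ_11^× = {x ∈ ℤ_11 : v_11(x) = 0}. Here v_11(30613) = v_11(num) − v_11(den) = 3; compare against these criteria.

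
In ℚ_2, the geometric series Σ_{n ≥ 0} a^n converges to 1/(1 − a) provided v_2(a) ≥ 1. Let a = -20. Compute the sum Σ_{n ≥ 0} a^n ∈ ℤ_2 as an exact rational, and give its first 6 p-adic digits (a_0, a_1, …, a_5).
Σ a^n = 1/(1 − a) = 1/21;  first 6 digits = (1, 0, 1, 1, 1, 1)

v_2(a) = 2 ≥ 1, so the series converges in ℤ_2 to 1/(1 − a) = 1/(1 − (-20)) = 1/21. Expand this rational in ℤ_2: compute digits iteratively via d_i = x_i mod 2, x_{i+1} = (x_i − d_i)/2. The first 6 digits are (1, 0, 1, 1, 1, 1).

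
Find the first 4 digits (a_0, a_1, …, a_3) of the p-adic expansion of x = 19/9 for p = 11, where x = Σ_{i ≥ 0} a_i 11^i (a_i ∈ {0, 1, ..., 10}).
(a_0, …, a_3) = (7, 2, 1, 6)

v_11(19/9) = 0 (numerator and denominator both coprime to 11), so x ∈ ℤ_11^×. Compute digits iteratively via a_i = x_i mod 11, x_{i+1} = (x_i − a_i)/11, with x_0 = x:
  x_0 = 19/9;  a_0 = 7;  x_1 = (x_0 − 7)/11 = -4/9
  x_1 = -4/9;  a_1 = 2;  x_2 = (x_1 − 2)/11 = -2/9
  x_2 = -2/9;  a_2 = 1;  x_3 = (x_2 − 1)/11 = -1/9
  x_3 = -1/9;  a_3 = 6;  x_4 = (x_3 − 6)/11 = -5/9
Digits: (7, 2, 1, 6).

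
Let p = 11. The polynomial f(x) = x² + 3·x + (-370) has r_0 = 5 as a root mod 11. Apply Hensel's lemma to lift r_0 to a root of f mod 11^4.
r_3 = 1622 (mod 14641)

Hensel: r_{i+1} = r_i − f(r_i)·(f′(r_i))^{-1} mod 11^{i+2}, f′(x) = 2x + 3. Iterate:
  r_0 = 5 (mod 11)
  r_1 = 49 (mod 121)
  r_2 = 291 (mod 1331)
  r_3 = 1622 (mod 14641)
Final: r = 1622 satisfies f(r) ≡ 0 mod 11^4.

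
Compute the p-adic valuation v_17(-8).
v_17(-8) = 0

v_17(n) is the largest exponent k such that 17^k divides n. Factor out: -8 = -17^0 · 8. (Sign doesn't affect v_p.) So v_17(-8) = 0.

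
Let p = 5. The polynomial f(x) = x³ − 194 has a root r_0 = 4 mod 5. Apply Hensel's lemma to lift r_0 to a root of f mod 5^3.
r_2 = 39 (mod 125)

Hensel: r_{i+1} = r_i − f(r_i)/f′(r_i) mod 5^{i+2}, where f′(x) = 3x². Iterate:
  r_0 = 4 (mod 5)
  r_1 = 14 (mod 25)
  r_2 = 39 (mod 125)
Final: r = 39 with f(r) ≡ 0 mod 5^3.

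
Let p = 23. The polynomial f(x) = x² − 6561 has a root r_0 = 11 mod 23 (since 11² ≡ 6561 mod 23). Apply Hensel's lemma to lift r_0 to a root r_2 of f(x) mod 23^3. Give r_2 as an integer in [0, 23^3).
r_2 = 12086 (mod 12167)

Hensel's recurrence: r_{i+1} = r_i − f(r_i)·(f′(r_i))^{-1} mod 23^{i+2}, with f′(x) = 2x. Iterate:
  r_0 = 11 (mod 23)
  r_1 = 448 (mod 529)
  r_2 = 12086 (mod 12167)
Final: r_2 = 12086, and one checks f(r_2) ≡ 0 mod 23^3.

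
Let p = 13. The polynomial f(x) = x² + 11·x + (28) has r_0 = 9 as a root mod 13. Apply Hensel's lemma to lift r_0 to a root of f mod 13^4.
r_3 = 28557 (mod 28561)

Hensel: r_{i+1} = r_i − f(r_i)·(f′(r_i))^{-1} mod 13^{i+2}, f′(x) = 2x + 11. Iterate:
  r_0 = 9 (mod 13)
  r_1 = 165 (mod 169)
  r_2 = 2193 (mod 2197)
  r_3 = 28557 (mod 28561)
Final: r = 28557 satisfies f(r) ≡ 0 mod 13^4.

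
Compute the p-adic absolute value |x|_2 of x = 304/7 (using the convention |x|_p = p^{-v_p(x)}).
|304/7|_2 = 1/16

Step 1 — compute v_2(x) by factoring powers of 2 out of the numerator and denominator: v_2(304/7) = 4. Step 2 — apply |x|_p = p^{-v_p(x)} = 2^{-4} = 1/16.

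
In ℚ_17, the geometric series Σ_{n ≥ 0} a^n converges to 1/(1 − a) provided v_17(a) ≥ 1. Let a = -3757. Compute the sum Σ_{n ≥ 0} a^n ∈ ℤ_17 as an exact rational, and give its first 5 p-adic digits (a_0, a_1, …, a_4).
Σ a^n = 1/(1 − a) = 1/3758;  first 5 digits = (1, 0, 4, 16, 15)

v_17(a) = 2 ≥ 1, so the series converges in ℤ_17 to 1/(1 − a) = 1/(1 − (-3757)) = 1/3758. Expand this rational in ℤ_17: compute digits iteratively via d_i = x_i mod 17, x_{i+1} = (x_i − d_i)/17. The first 5 digits are (1, 0, 4, 16, 15).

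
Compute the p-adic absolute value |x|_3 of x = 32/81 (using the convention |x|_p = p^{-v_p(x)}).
|32/81|_3 = 81

Step 1 — compute v_3(x) by factoring powers of 3 out of the numerator and denominator: v_3(32/81) = -4. Step 2 — apply |x|_p = p^{-v_p(x)} = 3^{4} = 81.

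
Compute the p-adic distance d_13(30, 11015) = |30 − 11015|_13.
d_13(30, 11015) = 1/2197

Step 1 — x − y = 30 − 11015 = -10985. Step 2 — v_13(-10985) = 3 (factor: -10985 = −(13^3 · 5); the sign does not affect v_p). Step 3 — |x − y|_13 = 13^{-3} = 1/2197.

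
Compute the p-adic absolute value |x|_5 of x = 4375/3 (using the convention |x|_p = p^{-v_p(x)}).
|4375/3|_5 = 1/625

Step 1 — compute v_5(x) by factoring powers of 5 out of the numerator and denominator: v_5(4375/3) = 4. Step 2 — apply |x|_p = p^{-v_p(x)} = 5^{-4} = 1/625.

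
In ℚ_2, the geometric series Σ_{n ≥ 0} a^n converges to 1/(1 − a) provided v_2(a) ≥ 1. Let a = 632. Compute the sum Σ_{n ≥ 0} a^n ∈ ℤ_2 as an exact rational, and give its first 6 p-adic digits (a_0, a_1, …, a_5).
Σ a^n = 1/(1 − a) = -1/631;  first 6 digits = (1, 0, 0, 1, 1, 1)

v_2(a) = 3 ≥ 1, so the series converges in ℤ_2 to 1/(1 − a) = 1/(1 − 632) = -1/631. Expand this rational in ℤ_2: compute digits iteratively via d_i = x_i mod 2, x_{i+1} = (x_i − d_i)/2. The first 6 digits are (1, 0, 0, 1, 1, 1).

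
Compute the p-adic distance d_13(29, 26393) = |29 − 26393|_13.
d_13(29, 26393) = 1/2197

Step 1 — x − y = 29 − 26393 = -26364. Step 2 — v_13(-26364) = 3 (factor: -26364 = −(13^3 · 12); the sign does not affect v_p). Step 3 — |x − y|_13 = 13^{-3} = 1/2197.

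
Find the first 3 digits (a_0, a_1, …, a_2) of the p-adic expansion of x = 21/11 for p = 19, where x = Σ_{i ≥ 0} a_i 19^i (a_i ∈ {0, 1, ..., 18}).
(a_0, …, a_2) = (14, 8, 3)

v_19(21/11) = 0 (numerator and denominator both coprime to 19), so x ∈ ℤ_19^×. Compute digits iteratively via a_i = x_i mod 19, x_{i+1} = (x_i − a_i)/19, with x_0 = x:
  x_0 = 21/11;  a_0 = 14;  x_1 = (x_0 − 14)/19 = -7/11
  x_1 = -7/11;  a_1 = 8;  x_2 = (x_1 − 8)/19 = -5/11
  x_2 = -5/11;  a_2 = 3;  x_3 = (x_2 − 3)/19 = -2/11
Digits: (14, 8, 3).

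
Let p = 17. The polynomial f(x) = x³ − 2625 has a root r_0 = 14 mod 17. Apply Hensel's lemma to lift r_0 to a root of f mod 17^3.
r_2 = 3210 (mod 4913)

Hensel: r_{i+1} = r_i − f(r_i)/f′(r_i) mod 17^{i+2}, where f′(x) = 3x². Iterate:
  r_0 = 14 (mod 17)
  r_1 = 31 (mod 289)
  r_2 = 3210 (mod 4913)
Final: r = 3210 with f(r) ≡ 0 mod 17^3.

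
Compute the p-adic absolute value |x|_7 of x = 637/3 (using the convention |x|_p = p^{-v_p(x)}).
|637/3|_7 = 1/49

Step 1 — compute v_7(x) by factoring powers of 7 out of the numerator and denominator: v_7(637/3) = 2. Step 2 — apply |x|_p = p^{-v_p(x)} = 7^{-2} = 1/49.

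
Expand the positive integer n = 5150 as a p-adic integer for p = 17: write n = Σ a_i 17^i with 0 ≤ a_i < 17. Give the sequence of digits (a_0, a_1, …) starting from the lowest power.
(a_0, a_1, …) = (16, 13, 0, 1)

Repeated division by 17 gives the digits low-to-high: 5150 = 16 + 13·17^1 + 1·17^3. Digit sequence: (16, 13, 0, 1).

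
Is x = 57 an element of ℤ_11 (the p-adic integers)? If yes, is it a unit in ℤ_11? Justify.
x ∈ ℤ_11^× (unit); v_11(x) = 0

ℤ_11 = {x ∈ ℚ_11 : v_11(x) ≥ 0} and ℤ_11^× = {x ∈ ℤ_11 : v_11(x) = 0}. Here v_11(57) = v_11(num) − v_11(den) = 0; compare against these criteria.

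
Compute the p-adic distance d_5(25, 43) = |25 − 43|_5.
d_5(25, 43) = 1

Step 1 — x − y = 25 − 43 = -18. Step 2 — v_5(-18) = 0 (factor: -18 = −(5^0 · 18); the sign does not affect v_p). Step 3 — |x − y|_5 = 5^{0} = 1.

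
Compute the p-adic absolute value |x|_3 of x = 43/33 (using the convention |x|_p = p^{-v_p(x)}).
|43/33|_3 = 3

Step 1 — compute v_3(x) by factoring powers of 3 out of the numerator and denominator: v_3(43/33) = -1. Step 2 — apply |x|_p = p^{-v_p(x)} = 3^{1} = 3.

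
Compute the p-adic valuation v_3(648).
v_3(648) = 4

v_3(n) is the largest exponent k such that 3^k divides n. Factor out: 648 = 3^4 · 8. (Sign doesn't affect v_p.) So v_3(648) = 4.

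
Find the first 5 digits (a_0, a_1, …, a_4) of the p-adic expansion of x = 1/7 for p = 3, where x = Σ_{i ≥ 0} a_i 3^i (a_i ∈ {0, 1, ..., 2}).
(a_0, …, a_4) = (1, 1, 0, 2, 1)

v_3(1/7) = 0 (numerator and denominator both coprime to 3), so x ∈ ℤ_3^×. Compute digits iteratively via a_i = x_i mod 3, x_{i+1} = (x_i − a_i)/3, with x_0 = x:
  x_0 = 1/7;  a_0 = 1;  x_1 = (x_0 − 1)/3 = -2/7
  x_1 = -2/7;  a_1 = 1;  x_2 = (x_1 − 1)/3 = -3/7
  x_2 = -3/7;  a_2 = 0;  x_3 = (x_2 − 0)/3 = -1/7
  x_3 = -1/7;  a_3 = 2;  x_4 = (x_3 − 2)/3 = -5/7
  x_4 = -5/7;  a_4 = 1;  x_5 = (x_4 − 1)/3 = -4/7
Digits: (1, 1, 0, 2, 1).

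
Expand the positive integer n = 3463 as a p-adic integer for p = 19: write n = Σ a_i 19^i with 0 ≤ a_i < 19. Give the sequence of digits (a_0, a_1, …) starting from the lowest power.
(a_0, a_1, …) = (5, 11, 9)

Repeated division by 19 gives the digits low-to-high: 3463 = 5 + 11·19^1 + 9·19^2. Digit sequence: (5, 11, 9).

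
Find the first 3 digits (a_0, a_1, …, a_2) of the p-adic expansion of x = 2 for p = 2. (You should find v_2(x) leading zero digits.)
(a_0, …, a_2) = (0, 1, 0)

v_2(2) = 1, so a_0 = ... = a_0 = 0. Factor out: x = 2^1 · u with u = 1 a unit in ℤ_2. Expand u iteratively via a_{v+i} = u_i mod 2, u_{i+1} = (u_i − a_{v+i})/2:
  u_0 = 1;  a_1 = 1;  u_1 = (u_0 − 1)/2 = 0
  u_1 = 0;  a_2 = 0;  u_2 = (u_1 − 0)/2 = 0
Digits: (0, 1, 0).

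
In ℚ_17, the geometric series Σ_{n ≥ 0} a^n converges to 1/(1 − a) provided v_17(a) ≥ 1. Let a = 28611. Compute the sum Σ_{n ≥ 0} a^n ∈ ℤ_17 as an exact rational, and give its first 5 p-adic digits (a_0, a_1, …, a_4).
Σ a^n = 1/(1 − a) = -1/28610;  first 5 digits = (1, 0, 14, 5, 9)

v_17(a) = 2 ≥ 1, so the series converges in ℤ_17 to 1/(1 − a) = 1/(1 − 28611) = -1/28610. Expand this rational in ℤ_17: compute digits iteratively via d_i = x_i mod 17, x_{i+1} = (x_i − d_i)/17. The first 5 digits are (1, 0, 14, 5, 9).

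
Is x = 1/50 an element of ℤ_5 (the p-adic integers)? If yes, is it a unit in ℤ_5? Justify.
x ∉ ℤ_5 (v_5(x) = -2 < 0)

ℤ_5 = {x ∈ ℚ_5 : v_5(x) ≥ 0} and ℤ_5^× = {x ∈ ℤ_5 : v_5(x) = 0}. Here v_5(1/50) = v_5(num) − v_5(den) = -2; compare against these criteria.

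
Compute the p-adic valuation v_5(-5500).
v_5(-5500) = 3

v_5(n) is the largest exponent k such that 5^k divides n. Factor out: -5500 = -5^3 · 44. (Sign doesn't affect v_p.) So v_5(-5500) = 3.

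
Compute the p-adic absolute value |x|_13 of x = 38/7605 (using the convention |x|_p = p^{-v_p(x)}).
|38/7605|_13 = 169

Step 1 — compute v_13(x) by factoring powers of 13 out of the numerator and denominator: v_13(38/7605) = -2. Step 2 — apply |x|_p = p^{-v_p(x)} = 13^{2} = 169.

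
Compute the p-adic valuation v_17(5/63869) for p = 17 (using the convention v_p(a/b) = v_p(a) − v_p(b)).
v_17(5/63869) = -3

Factor powers of 17 from the numerator and denominator of the reduced fraction: 5 = 17^0 · 5 and 63869 = 17^3 · 13. Apply v_p(a/b) = v_p(a) − v_p(b): v_17(5/63869) = 0 − 3 = -3.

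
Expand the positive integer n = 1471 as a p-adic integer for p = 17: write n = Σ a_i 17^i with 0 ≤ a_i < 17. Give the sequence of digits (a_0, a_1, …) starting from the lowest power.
(a_0, a_1, …) = (9, 1, 5)

Repeated division by 17 gives the digits low-to-high: 1471 = 9 + 1·17^1 + 5·17^2. Digit sequence: (9, 1, 5).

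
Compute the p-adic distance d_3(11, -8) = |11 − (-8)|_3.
d_3(11, -8) = 1

Step 1 — x − y = 11 − (-8) = 19. Step 2 — v_3(19) = 0 (factor: 19 = (3^0 · 19); the sign does not affect v_p). Step 3 — |x − y|_3 = 3^{0} = 1.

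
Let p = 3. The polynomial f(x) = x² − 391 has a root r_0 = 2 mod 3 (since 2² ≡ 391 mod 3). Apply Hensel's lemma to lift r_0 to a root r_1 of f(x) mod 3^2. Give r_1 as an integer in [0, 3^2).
r_1 = 2 (mod 9)

Hensel's recurrence: r_{i+1} = r_i − f(r_i)·(f′(r_i))^{-1} mod 3^{i+2}, with f′(x) = 2x. Iterate:
  r_0 = 2 (mod 3)
  r_1 = 2 (mod 9)
Final: r_1 = 2, and one checks f(r_1) ≡ 0 mod 3^2.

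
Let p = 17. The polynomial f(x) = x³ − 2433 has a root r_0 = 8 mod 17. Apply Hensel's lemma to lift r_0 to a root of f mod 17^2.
r_1 = 161 (mod 289)

Hensel: r_{i+1} = r_i − f(r_i)/f′(r_i) mod 17^{i+2}, where f′(x) = 3x². Iterate:
  r_0 = 8 (mod 17)
  r_1 = 161 (mod 289)
Final: r = 161 with f(r) ≡ 0 mod 17^2.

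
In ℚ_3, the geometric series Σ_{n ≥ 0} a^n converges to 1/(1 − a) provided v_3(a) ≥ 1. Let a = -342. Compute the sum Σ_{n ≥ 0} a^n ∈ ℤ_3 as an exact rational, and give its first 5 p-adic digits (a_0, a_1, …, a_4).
Σ a^n = 1/(1 − a) = 1/343;  first 5 digits = (1, 0, 1, 2, 2)

v_3(a) = 2 ≥ 1, so the series converges in ℤ_3 to 1/(1 − a) = 1/(1 − (-342)) = 1/343. Expand this rational in ℤ_3: compute digits iteratively via d_i = x_i mod 3, x_{i+1} = (x_i − d_i)/3. The first 5 digits are (1, 0, 1, 2, 2).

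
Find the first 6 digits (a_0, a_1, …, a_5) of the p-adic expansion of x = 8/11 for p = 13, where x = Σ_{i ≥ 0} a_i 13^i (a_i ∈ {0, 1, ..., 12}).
(a_0, …, a_5) = (9, 10, 11, 5, 9, 4)

v_13(8/11) = 0 (numerator and denominator both coprime to 13), so x ∈ ℤ_13^×. Compute digits iteratively via a_i = x_i mod 13, x_{i+1} = (x_i − a_i)/13, with x_0 = x:
  x_0 = 8/11;  a_0 = 9;  x_1 = (x_0 − 9)/13 = -7/11
  x_1 = -7/11;  a_1 = 10;  x_2 = (x_1 − 10)/13 = -9/11
  x_2 = -9/11;  a_2 = 11;  x_3 = (x_2 − 11)/13 = -10/11
  x_3 = -10/11;  a_3 = 5;  x_4 = (x_3 − 5)/13 = -5/11
  x_4 = -5/11;  a_4 = 9;  x_5 = (x_4 − 9)/13 = -8/11
  x_5 = -8/11;  a_5 = 4;  x_6 = (x_5 − 4)/13 = -4/11
Digits: (9, 10, 11, 5, 9, 4).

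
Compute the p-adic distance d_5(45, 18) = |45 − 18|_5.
d_5(45, 18) = 1

Step 1 — x − y = 45 − 18 = 27. Step 2 — v_5(27) = 0 (factor: 27 = (5^0 · 27); the sign does not affect v_p). Step 3 — |x − y|_5 = 5^{0} = 1.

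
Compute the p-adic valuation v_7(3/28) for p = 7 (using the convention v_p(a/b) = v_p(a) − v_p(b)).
v_7(3/28) = -1

Factor powers of 7 from the numerator and denominator of the reduced fraction: 3 = 7^0 · 3 and 28 = 7^1 · 4. Apply v_p(a/b) = v_p(a) − v_p(b): v_7(3/28) = 0 − 1 = -1.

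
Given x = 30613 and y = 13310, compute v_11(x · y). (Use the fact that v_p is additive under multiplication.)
v_11(407459030) = 6

v_p(x) = 3 (factor: 30613 = 11^3 · 23); v_p(y) = 3 (factor: 13310 = 11^3 · 10). Additivity: v_p(xy) = v_p(x) + v_p(y) = 3 + 3 = 6. (Direct check: xy = 407459030 = 11^6 · (230).)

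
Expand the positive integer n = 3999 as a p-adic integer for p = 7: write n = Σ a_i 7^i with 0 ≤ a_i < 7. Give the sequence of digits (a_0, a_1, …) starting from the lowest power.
(a_0, a_1, …) = (2, 4, 4, 4, 1)

Repeated division by 7 gives the digits low-to-high: 3999 = 2 + 4·7^1 + 4·7^2 + 4·7^3 + 1·7^4. Digit sequence: (2, 4, 4, 4, 1).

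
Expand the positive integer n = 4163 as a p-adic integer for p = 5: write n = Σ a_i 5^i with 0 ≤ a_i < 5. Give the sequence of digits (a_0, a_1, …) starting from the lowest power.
(a_0, a_1, …) = (3, 2, 1, 3, 1, 1)

Repeated division by 5 gives the digits low-to-high: 4163 = 3 + 2·5^1 + 1·5^2 + 3·5^3 + 1·5^4 + 1·5^5. Digit sequence: (3, 2, 1, 3, 1, 1).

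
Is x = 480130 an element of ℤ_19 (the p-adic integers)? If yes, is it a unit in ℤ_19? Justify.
x ∈ ℤ_19 but not a unit; v_19(x) = 3 > 0

ℤ_19 = {x ∈ ℚ_19 : v_19(x) ≥ 0} and ℤ_19^× = {x ∈ ℤ_19 : v_19(x) = 0}. Here v_19(480130) = v_19(num) − v_19(den) = 3; compare against these criteria.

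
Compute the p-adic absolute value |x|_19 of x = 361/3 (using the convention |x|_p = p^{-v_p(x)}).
|361/3|_19 = 1/361

Step 1 — compute v_19(x) by factoring powers of 19 out of the numerator and denominator: v_19(361/3) = 2. Step 2 — apply |x|_p = p^{-v_p(x)} = 19^{-2} = 1/361.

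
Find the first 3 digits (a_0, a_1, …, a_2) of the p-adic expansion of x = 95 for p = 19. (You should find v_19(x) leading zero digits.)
(a_0, …, a_2) = (0, 5, 0)

v_19(95) = 1, so a_0 = ... = a_0 = 0. Factor out: x = 19^1 · u with u = 5 a unit in ℤ_19. Expand u iteratively via a_{v+i} = u_i mod 19, u_{i+1} = (u_i − a_{v+i})/19:
  u_0 = 5;  a_1 = 5;  u_1 = (u_0 − 5)/19 = 0
  u_1 = 0;  a_2 = 0;  u_2 = (u_1 − 0)/19 = 0
Digits: (0, 5, 0).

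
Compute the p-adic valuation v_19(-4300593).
v_19(-4300593) = 4

v_19(n) is the largest exponent k such that 19^k divides n. Factor out: -4300593 = -19^4 · 33. (Sign doesn't affect v_p.) So v_19(-4300593) = 4.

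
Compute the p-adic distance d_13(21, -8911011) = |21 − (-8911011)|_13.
d_13(21, -8911011) = 1/371293

Step 1 — x − y = 21 − (-8911011) = 8911032. Step 2 — v_13(8911032) = 5 (factor: 8911032 = (13^5 · 24); the sign does not affect v_p). Step 3 — |x − y|_13 = 13^{-5} = 1/371293.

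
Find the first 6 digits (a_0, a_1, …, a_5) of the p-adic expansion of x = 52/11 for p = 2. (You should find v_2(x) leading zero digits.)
(a_0, …, a_5) = (0, 0, 1, 1, 1, 0)

v_2(52/11) = 2, so a_0 = ... = a_1 = 0. Factor out: x = 2^2 · u with u = 13/11 a unit in ℤ_2. Expand u iteratively via a_{v+i} = u_i mod 2, u_{i+1} = (u_i − a_{v+i})/2:
  u_0 = 13/11;  a_2 = 1;  u_1 = (u_0 − 1)/2 = 1/11
  u_1 = 1/11;  a_3 = 1;  u_2 = (u_1 − 1)/2 = -5/11
  u_2 = -5/11;  a_4 = 1;  u_3 = (u_2 − 1)/2 = -8/11
  u_3 = -8/11;  a_5 = 0;  u_4 = (u_3 − 0)/2 = -4/11
Digits: (0, 0, 1, 1, 1, 0).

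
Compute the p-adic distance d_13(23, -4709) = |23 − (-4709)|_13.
d_13(23, -4709) = 1/169

Step 1 — x − y = 23 − (-4709) = 4732. Step 2 — v_13(4732) = 2 (factor: 4732 = (13^2 · 28); the sign does not affect v_p). Step 3 — |x − y|_13 = 13^{-2} = 1/169.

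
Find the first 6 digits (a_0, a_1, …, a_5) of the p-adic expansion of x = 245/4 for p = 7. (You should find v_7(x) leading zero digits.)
(a_0, …, a_5) = (0, 0, 3, 5, 1, 5)

v_7(245/4) = 2, so a_0 = ... = a_1 = 0. Factor out: x = 7^2 · u with u = 5/4 a unit in ℤ_7. Expand u iteratively via a_{v+i} = u_i mod 7, u_{i+1} = (u_i − a_{v+i})/7:
  u_0 = 5/4;  a_2 = 3;  u_1 = (u_0 − 3)/7 = -1/4
  u_1 = -1/4;  a_3 = 5;  u_2 = (u_1 − 5)/7 = -3/4
  u_2 = -3/4;  a_4 = 1;  u_3 = (u_2 − 1)/7 = -1/4
  u_3 = -1/4;  a_5 = 5;  u_4 = (u_3 − 5)/7 = -3/4
Digits: (0, 0, 3, 5, 1, 5).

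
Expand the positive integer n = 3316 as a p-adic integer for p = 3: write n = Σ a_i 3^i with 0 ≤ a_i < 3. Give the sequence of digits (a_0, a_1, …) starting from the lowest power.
(a_0, a_1, …) = (1, 1, 2, 2, 1, 1, 1, 1)

Repeated division by 3 gives the digits low-to-high: 3316 = 1 + 1·3^1 + 2·3^2 + 2·3^3 + 1·3^4 + 1·3^5 + 1·3^6 + 1·3^7. Digit sequence: (1, 1, 2, 2, 1, 1, 1, 1).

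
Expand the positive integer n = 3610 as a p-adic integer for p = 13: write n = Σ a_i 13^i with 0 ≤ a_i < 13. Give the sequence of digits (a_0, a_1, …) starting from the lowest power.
(a_0, a_1, …) = (9, 4, 8, 1)

Repeated division by 13 gives the digits low-to-high: 3610 = 9 + 4·13^1 + 8·13^2 + 1·13^3. Digit sequence: (9, 4, 8, 1).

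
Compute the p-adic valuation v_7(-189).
v_7(-189) = 1

v_7(n) is the largest exponent k such that 7^k divides n. Factor out: -189 = -7^1 · 27. (Sign doesn't affect v_p.) So v_7(-189) = 1.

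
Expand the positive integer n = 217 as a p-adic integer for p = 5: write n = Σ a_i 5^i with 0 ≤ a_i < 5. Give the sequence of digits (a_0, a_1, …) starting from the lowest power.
(a_0, a_1, …) = (2, 3, 3, 1)

Repeated division by 5 gives the digits low-to-high: 217 = 2 + 3·5^1 + 3·5^2 + 1·5^3. Digit sequence: (2, 3, 3, 1).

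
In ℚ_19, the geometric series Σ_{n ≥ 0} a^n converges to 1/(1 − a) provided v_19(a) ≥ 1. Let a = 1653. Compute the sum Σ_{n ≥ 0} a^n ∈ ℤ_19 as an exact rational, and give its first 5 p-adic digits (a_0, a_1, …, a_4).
Σ a^n = 1/(1 − a) = -1/1652;  first 5 digits = (1, 11, 11, 0, 15)

v_19(a) = 1 ≥ 1, so the series converges in ℤ_19 to 1/(1 − a) = 1/(1 − 1653) = -1/1652. Expand this rational in ℤ_19: compute digits iteratively via d_i = x_i mod 19, x_{i+1} = (x_i − d_i)/19. The first 5 digits are (1, 11, 11, 0, 15).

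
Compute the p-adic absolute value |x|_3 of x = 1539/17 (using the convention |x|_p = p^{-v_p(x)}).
|1539/17|_3 = 1/81

Step 1 — compute v_3(x) by factoring powers of 3 out of the numerator and denominator: v_3(1539/17) = 4. Step 2 — apply |x|_p = p^{-v_p(x)} = 3^{-4} = 1/81.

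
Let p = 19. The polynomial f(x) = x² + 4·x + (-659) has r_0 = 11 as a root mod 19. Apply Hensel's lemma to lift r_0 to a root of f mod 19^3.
r_2 = 2918 (mod 6859)

Hensel: r_{i+1} = r_i − f(r_i)·(f′(r_i))^{-1} mod 19^{i+2}, f′(x) = 2x + 4. Iterate:
  r_0 = 11 (mod 19)
  r_1 = 30 (mod 361)
  r_2 = 2918 (mod 6859)
Final: r = 2918 satisfies f(r) ≡ 0 mod 19^3.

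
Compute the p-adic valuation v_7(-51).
v_7(-51) = 0

v_7(n) is the largest exponent k such that 7^k divides n. Factor out: -51 = -7^0 · 51. (Sign doesn't affect v_p.) So v_7(-51) = 0.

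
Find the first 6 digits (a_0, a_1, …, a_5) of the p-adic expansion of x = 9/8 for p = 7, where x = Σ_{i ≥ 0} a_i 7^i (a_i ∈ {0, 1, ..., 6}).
(a_0, …, a_5) = (2, 6, 0, 6, 0, 6)

v_7(9/8) = 0 (numerator and denominator both coprime to 7), so x ∈ ℤ_7^×. Compute digits iteratively via a_i = x_i mod 7, x_{i+1} = (x_i − a_i)/7, with x_0 = x:
  x_0 = 9/8;  a_0 = 2;  x_1 = (x_0 − 2)/7 = -1/8
  x_1 = -1/8;  a_1 = 6;  x_2 = (x_1 − 6)/7 = -7/8
  x_2 = -7/8;  a_2 = 0;  x_3 = (x_2 − 0)/7 = -1/8
  x_3 = -1/8;  a_3 = 6;  x_4 = (x_3 − 6)/7 = -7/8
  x_4 = -7/8;  a_4 = 0;  x_5 = (x_4 − 0)/7 = -1/8
  x_5 = -1/8;  a_5 = 6;  x_6 = (x_5 − 6)/7 = -7/8
Digits: (2, 6, 0, 6, 0, 6).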